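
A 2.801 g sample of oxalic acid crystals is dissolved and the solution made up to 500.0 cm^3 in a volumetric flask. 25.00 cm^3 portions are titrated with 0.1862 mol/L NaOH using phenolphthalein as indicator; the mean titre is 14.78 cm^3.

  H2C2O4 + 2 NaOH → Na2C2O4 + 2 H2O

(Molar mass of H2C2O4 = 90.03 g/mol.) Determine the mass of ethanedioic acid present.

2.478 g

n(NaOH) per titration = 0.01478 × 0.1862 = 2.752 × 10^-3 mol
From the 1:2 ratio, n(H2C2O4) in each aliquot = 1/2 × 2.752 × 10^-3 = 1.376 × 10^-3 mol
n(H2C2O4) in the whole flask = 1.376 × 10^-3 × 500.0/25.00 = 0.02752 mol
mass of H2C2O4 = 0.02752 × 90.03 = 2.478 g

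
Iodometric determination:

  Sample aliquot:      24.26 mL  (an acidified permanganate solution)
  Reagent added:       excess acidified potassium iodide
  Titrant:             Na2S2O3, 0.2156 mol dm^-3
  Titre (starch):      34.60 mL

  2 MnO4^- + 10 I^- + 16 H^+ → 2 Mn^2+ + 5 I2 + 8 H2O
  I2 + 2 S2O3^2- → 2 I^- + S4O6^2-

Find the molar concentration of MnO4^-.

n(S2O3^2-) = 0.03460 × 0.2156 = 7.460 × 10^-3 mol
n(I2) = n(S2O3^2-)/2 = 3.730 × 10^-3 mol
From the 2:5 ratio, n(MnO4^-) in the aliquot = 2/5 × 3.730 × 10^-3 = 1.492 × 10^-3 mol
[MnO4^-] = 1.492 × 10^-3 / 0.02426 = 0.06150 mol/L

0.06150 mol/L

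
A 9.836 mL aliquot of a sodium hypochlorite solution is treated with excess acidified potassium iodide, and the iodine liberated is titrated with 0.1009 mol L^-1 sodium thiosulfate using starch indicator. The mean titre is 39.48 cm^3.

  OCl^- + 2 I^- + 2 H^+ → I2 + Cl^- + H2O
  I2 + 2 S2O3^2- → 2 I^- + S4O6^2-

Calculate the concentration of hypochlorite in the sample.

0.2025 mol/L

n(S2O3^2-) = 0.03948 × 0.1009 = 3.984 × 10^-3 mol
n(I2) = n(S2O3^2-)/2 = 1.992 × 10^-3 mol
n(OCl^-) in the aliquot = 1.992 × 10^-3 mol (1:1 ratio)
[OCl^-] = 1.992 × 10^-3 / 0.009836 = 0.2025 mol/L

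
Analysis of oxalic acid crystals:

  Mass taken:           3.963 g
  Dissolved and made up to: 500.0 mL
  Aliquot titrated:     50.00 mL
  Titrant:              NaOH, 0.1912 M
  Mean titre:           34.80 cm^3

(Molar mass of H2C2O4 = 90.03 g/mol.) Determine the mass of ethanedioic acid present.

2.995 g

H2C2O4 + 2 NaOH → Na2C2O4 + 2 H2O
n(NaOH) per titration = 0.03480 × 0.1912 = 6.654 × 10^-3 mol
From the 1:2 ratio, n(H2C2O4) in each aliquot = 1/2 × 6.654 × 10^-3 = 3.327 × 10^-3 mol
n(H2C2O4) in the whole flask = 3.327 × 10^-3 × 500.0/50.00 = 0.03327 mol
mass of H2C2O4 = 0.03327 × 90.03 = 2.995 g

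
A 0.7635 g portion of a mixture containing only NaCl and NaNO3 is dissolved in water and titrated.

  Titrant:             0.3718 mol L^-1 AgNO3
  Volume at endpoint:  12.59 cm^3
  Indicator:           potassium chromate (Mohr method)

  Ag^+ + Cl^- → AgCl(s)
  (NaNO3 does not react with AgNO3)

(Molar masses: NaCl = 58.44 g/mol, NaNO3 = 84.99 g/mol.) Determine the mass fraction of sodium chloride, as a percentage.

n(AgNO3) = 0.01259 × 0.3718 = 4.681 × 10^-3 mol
Let x = n(NaCl), y = n(NaNO3).
Titrant: 1x = 4.681 × 10^-3;  mass: 58.44x + 84.99y = 0.7635
Solving, x = 4.681 × 10^-3 mol, y = 5.765 × 10^-3 mol
mass of NaCl = 4.681 × 10^-3 × 58.44 = 0.2736 g
% NaCl = 0.2736 / 0.7635 × 100 = 35.83 %

35.83 %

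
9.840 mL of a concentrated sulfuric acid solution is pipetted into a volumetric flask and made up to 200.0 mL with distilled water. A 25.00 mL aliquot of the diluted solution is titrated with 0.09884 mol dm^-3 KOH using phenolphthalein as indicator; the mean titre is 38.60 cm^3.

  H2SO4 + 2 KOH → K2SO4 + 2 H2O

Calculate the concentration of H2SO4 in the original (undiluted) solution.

1.551 mol/L

n(KOH) = 0.03860 × 0.09884 = 3.815 × 10^-3 mol
From the 1:2 ratio, n(H2SO4) in the aliquot = 1/2 × 3.815 × 10^-3 = 1.908 × 10^-3 mol
[H2SO4]_dilute = 1.908 × 10^-3 / 0.02500 = 0.07630 mol/L
Dilution factor = 200.0 / 9.840 = 20.33
[H2SO4]_stock = 0.07630 × 20.33 = 1.551 mol/L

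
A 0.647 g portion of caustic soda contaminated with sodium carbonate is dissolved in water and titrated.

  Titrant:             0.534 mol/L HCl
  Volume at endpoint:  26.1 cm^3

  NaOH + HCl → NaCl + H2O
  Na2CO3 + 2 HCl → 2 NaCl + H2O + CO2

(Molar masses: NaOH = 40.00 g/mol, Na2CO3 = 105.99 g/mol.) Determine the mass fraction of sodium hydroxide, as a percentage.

43.6 %

n(HCl) = 0.0261 × 0.534 = 0.0139 mol
Let x = n(NaOH), y = n(Na2CO3).
Titrant: 1x + 2y = 0.0139;  mass: 40.00x + 105.99y = 0.647
Solving, x = 7.05 × 10^-3 mol, y = 3.44 × 10^-3 mol
mass of NaOH = 7.05 × 10^-3 × 40.00 = 0.282 g
% NaOH = 0.282 / 0.647 × 100 = 43.6 %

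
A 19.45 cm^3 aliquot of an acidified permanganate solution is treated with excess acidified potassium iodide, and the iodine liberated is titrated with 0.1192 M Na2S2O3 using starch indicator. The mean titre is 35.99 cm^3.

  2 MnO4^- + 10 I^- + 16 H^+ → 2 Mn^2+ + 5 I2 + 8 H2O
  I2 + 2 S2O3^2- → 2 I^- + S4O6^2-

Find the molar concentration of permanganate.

0.04411 M

n(S2O3^2-) = 0.03599 × 0.1192 = 4.290 × 10^-3 mol
n(I2) = n(S2O3^2-)/2 = 2.145 × 10^-3 mol
From the 2:5 ratio, n(MnO4^-) in the aliquot = 2/5 × 2.145 × 10^-3 = 8.580 × 10^-4 mol
[MnO4^-] = 8.580 × 10^-4 / 0.01945 = 0.04411 mol/L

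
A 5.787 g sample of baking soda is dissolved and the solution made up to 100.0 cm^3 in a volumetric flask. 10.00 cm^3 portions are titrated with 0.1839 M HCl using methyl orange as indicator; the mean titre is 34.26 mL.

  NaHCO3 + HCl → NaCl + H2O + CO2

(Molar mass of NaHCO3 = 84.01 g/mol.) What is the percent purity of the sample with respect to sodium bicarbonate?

91.46 %

n(HCl) per titration = 0.03426 × 0.1839 = 6.300 × 10^-3 mol
n(NaHCO3) in each aliquot = 6.300 × 10^-3 mol (1:1 ratio)
n(NaHCO3) in the whole flask = 6.300 × 10^-3 × 100.0/10.00 = 0.06300 mol
mass of NaHCO3 = 0.06300 × 84.01 = 5.293 g
% NaHCO3 = 5.293 / 5.787 × 100 = 91.46 %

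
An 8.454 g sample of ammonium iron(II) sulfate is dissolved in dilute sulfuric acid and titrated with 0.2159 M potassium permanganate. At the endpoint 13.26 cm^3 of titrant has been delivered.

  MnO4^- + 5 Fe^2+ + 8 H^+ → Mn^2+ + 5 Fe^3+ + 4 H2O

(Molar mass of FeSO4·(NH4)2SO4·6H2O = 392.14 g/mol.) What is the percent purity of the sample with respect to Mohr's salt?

66.40 %

n(KMnO4) = 0.01326 L × 0.2159 mol/L = 2.863 × 10^-3 mol
From the 5:1 ratio, n(FeSO4·(NH4)2SO4·6H2O) = 5/1 × 2.863 × 10^-3 = 0.01431 mol
mass of FeSO4·(NH4)2SO4·6H2O = 0.01431 × 392.14 g/mol = 5.613 g
% FeSO4·(NH4)2SO4·6H2O = 5.613 / 8.454 × 100 = 66.40 %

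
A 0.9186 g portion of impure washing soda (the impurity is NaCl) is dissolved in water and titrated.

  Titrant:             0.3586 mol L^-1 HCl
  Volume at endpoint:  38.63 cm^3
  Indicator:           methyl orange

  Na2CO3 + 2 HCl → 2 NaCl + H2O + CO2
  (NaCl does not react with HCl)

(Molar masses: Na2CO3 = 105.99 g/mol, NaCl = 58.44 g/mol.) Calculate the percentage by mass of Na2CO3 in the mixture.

79.92 %

n(HCl) = 0.03863 × 0.3586 = 0.01385 mol
Let x = n(Na2CO3), y = n(NaCl).
Titrant: 2x = 0.01385;  mass: 105.99x + 58.44y = 0.9186
Solving, x = 6.926 × 10^-3 mol, y = 3.157 × 10^-3 mol
mass of Na2CO3 = 6.926 × 10^-3 × 105.99 = 0.7341 g
% Na2CO3 = 0.7341 / 0.9186 × 100 = 79.92 %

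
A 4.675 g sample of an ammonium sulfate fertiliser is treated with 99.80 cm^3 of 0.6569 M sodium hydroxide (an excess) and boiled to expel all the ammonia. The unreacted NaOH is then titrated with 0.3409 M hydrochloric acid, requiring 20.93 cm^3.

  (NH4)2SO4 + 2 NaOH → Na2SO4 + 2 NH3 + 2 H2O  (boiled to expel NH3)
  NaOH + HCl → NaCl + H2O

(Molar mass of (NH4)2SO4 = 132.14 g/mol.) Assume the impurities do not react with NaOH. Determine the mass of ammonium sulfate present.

3.860 g

n(NaOH) added = 0.09980 × 0.6569 = 0.06556 mol
n(HCl) used in back-titration = 0.02093 × 0.3409 = 7.135 × 10^-3 mol
n(NaOH) left over = 7.135 × 10^-3 mol (1:1 ratio)
n(NaOH) consumed by analyte = 0.06556 − 7.135 × 10^-3 = 0.05842 mol
From the 1:2 ratio, n((NH4)2SO4) = 1/2 × 0.05842 = 0.02921 mol
mass of (NH4)2SO4 = 0.02921 × 132.14 = 3.860 g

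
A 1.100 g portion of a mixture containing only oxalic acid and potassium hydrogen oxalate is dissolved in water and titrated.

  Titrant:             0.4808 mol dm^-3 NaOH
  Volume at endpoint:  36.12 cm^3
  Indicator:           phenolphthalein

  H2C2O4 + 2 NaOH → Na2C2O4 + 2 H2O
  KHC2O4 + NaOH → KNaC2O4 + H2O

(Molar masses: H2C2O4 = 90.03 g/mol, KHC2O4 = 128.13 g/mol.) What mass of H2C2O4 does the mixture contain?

0.6094 g

n(NaOH) = 0.03612 × 0.4808 = 0.01737 mol
Let x = n(H2C2O4), y = n(KHC2O4).
Titrant: 2x + 1y = 0.01737;  mass: 90.03x + 128.13y = 1.100
Solving, x = 6.769 × 10^-3 mol, y = 3.829 × 10^-3 mol
mass of H2C2O4 = 6.769 × 10^-3 × 90.03 = 0.6094 g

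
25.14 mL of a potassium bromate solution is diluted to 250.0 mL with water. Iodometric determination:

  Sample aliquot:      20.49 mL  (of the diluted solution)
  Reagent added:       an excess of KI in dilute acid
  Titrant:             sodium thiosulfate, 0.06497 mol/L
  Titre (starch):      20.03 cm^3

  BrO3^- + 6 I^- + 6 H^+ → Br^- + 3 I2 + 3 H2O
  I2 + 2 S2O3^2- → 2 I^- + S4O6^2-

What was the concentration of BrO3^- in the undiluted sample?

0.1053 mol/L

n(S2O3^2-) = 0.02003 × 0.06497 = 1.301 × 10^-3 mol
n(I2) = n(S2O3^2-)/2 = 6.507 × 10^-4 mol
From the 1:3 ratio, n(BrO3^-) in the aliquot = 1/3 × 6.507 × 10^-4 = 2.169 × 10^-4 mol
[BrO3^-]_dilute = 2.169 × 10^-4 / 0.02049 = 0.01059 mol/L
[BrO3^-]_original = 0.01059 × 250.0/25.14 = 0.1053 mol/L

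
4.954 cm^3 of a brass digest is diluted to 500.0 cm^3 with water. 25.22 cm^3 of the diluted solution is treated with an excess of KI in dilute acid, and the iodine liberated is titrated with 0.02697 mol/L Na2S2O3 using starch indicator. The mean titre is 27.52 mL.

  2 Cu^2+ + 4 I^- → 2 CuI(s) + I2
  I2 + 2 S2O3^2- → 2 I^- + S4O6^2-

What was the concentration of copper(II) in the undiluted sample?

2.970 mol/L

n(S2O3^2-) = 0.02752 × 0.02697 = 7.422 × 10^-4 mol
n(I2) = n(S2O3^2-)/2 = 3.711 × 10^-4 mol
From the 2:1 ratio, n(Cu2+) in the aliquot = 2/1 × 3.711 × 10^-4 = 7.422 × 10^-4 mol
[Cu2+]_dilute = 7.422 × 10^-4 / 0.02522 = 0.02943 mol/L
[Cu2+]_original = 0.02943 × 500.0/4.954 = 2.970 mol/L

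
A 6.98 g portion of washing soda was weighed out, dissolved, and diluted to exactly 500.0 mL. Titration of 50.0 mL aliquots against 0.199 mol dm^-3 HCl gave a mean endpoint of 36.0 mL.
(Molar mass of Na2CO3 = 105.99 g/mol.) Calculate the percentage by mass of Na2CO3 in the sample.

Na2CO3 + 2 HCl → 2 NaCl + H2O + CO2
n(HCl) per titration = 0.0360 × 0.199 = 7.16 × 10^-3 mol
From the 1:2 ratio, n(Na2CO3) in each aliquot = 1/2 × 7.16 × 10^-3 = 3.58 × 10^-3 mol
n(Na2CO3) in the whole flask = 3.58 × 10^-3 × 500.0/50.0 = 0.0358 mol
mass of Na2CO3 = 0.0358 × 105.99 = 3.80 g
% Na2CO3 = 3.80 / 6.98 × 100 = 54.4 %

54.4 %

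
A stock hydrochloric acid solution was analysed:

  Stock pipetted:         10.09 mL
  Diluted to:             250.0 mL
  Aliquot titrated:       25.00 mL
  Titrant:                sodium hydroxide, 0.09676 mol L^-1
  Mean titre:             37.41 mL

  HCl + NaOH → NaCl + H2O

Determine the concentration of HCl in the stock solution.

3.588 mol/L

n(NaOH) = 0.03741 × 0.09676 = 3.620 × 10^-3 mol
n(HCl) in the aliquot = 3.620 × 10^-3 mol (1:1 ratio)
[HCl]_dilute = 3.620 × 10^-3 / 0.02500 = 0.1448 mol/L
Dilution factor = 250.0 / 10.09 = 24.78
[HCl]_stock = 0.1448 × 24.78 = 3.588 mol/L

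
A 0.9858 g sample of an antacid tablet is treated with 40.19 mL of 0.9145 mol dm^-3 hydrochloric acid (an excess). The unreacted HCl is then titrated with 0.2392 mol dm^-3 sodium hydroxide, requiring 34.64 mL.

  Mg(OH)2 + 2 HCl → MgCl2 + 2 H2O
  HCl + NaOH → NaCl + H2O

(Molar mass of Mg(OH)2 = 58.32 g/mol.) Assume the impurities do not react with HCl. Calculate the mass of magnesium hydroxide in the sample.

n(HCl) added = 0.04019 × 0.9145 = 0.03675 mol
n(NaOH) used in back-titration = 0.03464 × 0.2392 = 8.286 × 10^-3 mol
n(HCl) left over = 8.286 × 10^-3 mol (1:1 ratio)
n(HCl) consumed by analyte = 0.03675 − 8.286 × 10^-3 = 0.02847 mol
From the 1:2 ratio, n(Mg(OH)2) = 1/2 × 0.02847 = 0.01423 mol
mass of Mg(OH)2 = 0.01423 × 58.32 = 0.8301 g

0.8301 g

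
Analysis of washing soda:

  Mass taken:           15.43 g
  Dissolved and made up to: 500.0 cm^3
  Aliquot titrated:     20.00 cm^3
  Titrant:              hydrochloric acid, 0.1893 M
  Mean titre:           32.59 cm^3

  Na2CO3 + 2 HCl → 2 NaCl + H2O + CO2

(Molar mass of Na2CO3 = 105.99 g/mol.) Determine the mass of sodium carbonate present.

8.174 g

n(HCl) per titration = 0.03259 × 0.1893 = 6.169 × 10^-3 mol
From the 1:2 ratio, n(Na2CO3) in each aliquot = 1/2 × 6.169 × 10^-3 = 3.085 × 10^-3 mol
n(Na2CO3) in the whole flask = 3.085 × 10^-3 × 500.0/20.00 = 0.07712 mol
mass of Na2CO3 = 0.07712 × 105.99 = 8.174 g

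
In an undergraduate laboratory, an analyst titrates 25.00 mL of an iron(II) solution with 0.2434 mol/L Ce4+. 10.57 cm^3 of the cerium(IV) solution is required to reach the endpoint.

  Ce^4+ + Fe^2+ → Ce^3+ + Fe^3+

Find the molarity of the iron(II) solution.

n(Ce4+) = 0.01057 L × 0.2434 mol/L = 2.573 × 10^-3 mol
n(Fe2+) = 2.573 × 10^-3 mol (1:1 mole ratio)
[Fe2+] = 2.573 × 10^-3 mol / 0.02500 L = 0.1029 mol/L

0.1029 mol/L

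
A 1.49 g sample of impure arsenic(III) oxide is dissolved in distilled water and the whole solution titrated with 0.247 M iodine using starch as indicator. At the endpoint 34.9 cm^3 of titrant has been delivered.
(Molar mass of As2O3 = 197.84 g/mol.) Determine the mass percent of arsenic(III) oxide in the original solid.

57.2 %

As2O3 + 2 I2 + 2 H2O → As2O5 + 4 HI
n(I2) = 0.0349 L × 0.247 mol/L = 8.62 × 10^-3 mol
From the 1:2 ratio, n(As2O3) = 1/2 × 8.62 × 10^-3 = 4.31 × 10^-3 mol
mass of As2O3 = 4.31 × 10^-3 × 197.84 g/mol = 0.853 g
% As2O3 = 0.853 / 1.49 × 100 = 57.2 %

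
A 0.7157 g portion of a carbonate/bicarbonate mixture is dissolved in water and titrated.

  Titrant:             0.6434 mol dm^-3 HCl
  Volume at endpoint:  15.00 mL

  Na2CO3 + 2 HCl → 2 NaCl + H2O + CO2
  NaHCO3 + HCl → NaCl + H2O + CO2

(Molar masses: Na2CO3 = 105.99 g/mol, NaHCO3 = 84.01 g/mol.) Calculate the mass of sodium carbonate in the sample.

n(HCl) = 0.01500 × 0.6434 = 9.651 × 10^-3 mol
Let x = n(Na2CO3), y = n(NaHCO3).
Titrant: 2x + 1y = 9.651 × 10^-3;  mass: 105.99x + 84.01y = 0.7157
Solving, x = 1.533 × 10^-3 mol, y = 6.585 × 10^-3 mol
mass of Na2CO3 = 1.533 × 10^-3 × 105.99 = 0.1625 g

0.1625 g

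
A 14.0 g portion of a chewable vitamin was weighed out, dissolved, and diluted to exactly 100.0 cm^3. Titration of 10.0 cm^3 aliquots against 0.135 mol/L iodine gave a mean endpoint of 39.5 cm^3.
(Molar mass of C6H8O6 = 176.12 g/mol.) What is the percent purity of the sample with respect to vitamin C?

C6H8O6 + I2 → C6H6O6 + 2 HI
n(I2) per titration = 0.0395 × 0.135 = 5.33 × 10^-3 mol
n(C6H8O6) in each aliquot = 5.33 × 10^-3 mol (1:1 ratio)
n(C6H8O6) in the whole flask = 5.33 × 10^-3 × 100.0/10.0 = 0.0533 mol
mass of C6H8O6 = 0.0533 × 176.12 = 9.39 g
% C6H8O6 = 9.39 / 14.0 × 100 = 67.1 %

67.1 %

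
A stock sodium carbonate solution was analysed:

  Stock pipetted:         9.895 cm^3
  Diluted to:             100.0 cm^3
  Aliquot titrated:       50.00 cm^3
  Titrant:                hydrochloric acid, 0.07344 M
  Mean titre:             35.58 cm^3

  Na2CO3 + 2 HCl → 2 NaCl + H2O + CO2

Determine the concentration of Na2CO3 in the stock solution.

0.2641 M

n(HCl) = 0.03558 × 0.07344 = 2.613 × 10^-3 mol
From the 1:2 ratio, n(Na2CO3) in the aliquot = 1/2 × 2.613 × 10^-3 = 1.306 × 10^-3 mol
[Na2CO3]_dilute = 1.306 × 10^-3 / 0.05000 = 0.02613 mol/L
Dilution factor = 100.0 / 9.895 = 10.11
[Na2CO3]_stock = 0.02613 × 10.11 = 0.2641 mol/L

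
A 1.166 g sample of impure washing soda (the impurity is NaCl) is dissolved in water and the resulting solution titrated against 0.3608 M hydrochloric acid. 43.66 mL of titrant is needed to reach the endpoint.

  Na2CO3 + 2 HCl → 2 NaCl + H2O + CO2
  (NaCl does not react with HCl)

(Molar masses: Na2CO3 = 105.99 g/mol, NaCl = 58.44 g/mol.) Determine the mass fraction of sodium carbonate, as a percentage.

n(HCl) = 0.04366 × 0.3608 = 0.01575 mol
Let x = n(Na2CO3), y = n(NaCl).
Titrant: 2x = 0.01575;  mass: 105.99x + 58.44y = 1.166
Solving, x = 7.876 × 10^-3 mol, y = 5.667 × 10^-3 mol
mass of Na2CO3 = 7.876 × 10^-3 × 105.99 = 0.8348 g
% Na2CO3 = 0.8348 / 1.166 × 100 = 71.60 %

71.60 %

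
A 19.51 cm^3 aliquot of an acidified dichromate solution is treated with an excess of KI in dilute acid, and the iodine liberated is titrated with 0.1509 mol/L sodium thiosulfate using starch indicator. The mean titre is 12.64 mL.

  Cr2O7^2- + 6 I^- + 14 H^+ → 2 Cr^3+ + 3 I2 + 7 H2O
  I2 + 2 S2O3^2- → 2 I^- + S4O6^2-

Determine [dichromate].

n(S2O3^2-) = 0.01264 × 0.1509 = 1.907 × 10^-3 mol
n(I2) = n(S2O3^2-)/2 = 9.537 × 10^-4 mol
From the 1:3 ratio, n(Cr2O7^2-) in the aliquot = 1/3 × 9.537 × 10^-4 = 3.179 × 10^-4 mol
[Cr2O7^2-] = 3.179 × 10^-4 / 0.01951 = 0.01629 mol/L

0.01629 mol/L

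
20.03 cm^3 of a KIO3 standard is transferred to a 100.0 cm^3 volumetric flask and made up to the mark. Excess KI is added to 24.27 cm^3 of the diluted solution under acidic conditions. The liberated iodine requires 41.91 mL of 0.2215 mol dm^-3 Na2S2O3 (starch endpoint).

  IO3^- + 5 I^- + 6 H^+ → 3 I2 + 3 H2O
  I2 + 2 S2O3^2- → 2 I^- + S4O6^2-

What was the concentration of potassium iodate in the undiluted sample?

n(S2O3^2-) = 0.04191 × 0.2215 = 9.283 × 10^-3 mol
n(I2) = n(S2O3^2-)/2 = 4.642 × 10^-3 mol
From the 1:3 ratio, n(IO3^-) in the aliquot = 1/3 × 4.642 × 10^-3 = 1.547 × 10^-3 mol
[IO3^-]_dilute = 1.547 × 10^-3 / 0.02427 = 0.06375 mol/L
[IO3^-]_original = 0.06375 × 100.0/20.03 = 0.3183 mol/L

0.3183 mol/L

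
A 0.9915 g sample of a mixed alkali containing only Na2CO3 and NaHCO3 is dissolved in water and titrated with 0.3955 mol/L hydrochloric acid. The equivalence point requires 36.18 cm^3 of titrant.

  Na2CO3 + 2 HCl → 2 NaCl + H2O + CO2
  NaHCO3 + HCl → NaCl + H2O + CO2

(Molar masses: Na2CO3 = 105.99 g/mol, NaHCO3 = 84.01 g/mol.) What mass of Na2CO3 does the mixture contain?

n(HCl) = 0.03618 × 0.3955 = 0.01431 mol
Let x = n(Na2CO3), y = n(NaHCO3).
Titrant: 2x + 1y = 0.01431;  mass: 105.99x + 84.01y = 0.9915
Solving, x = 3.395 × 10^-3 mol, y = 7.518 × 10^-3 mol
mass of Na2CO3 = 3.395 × 10^-3 × 105.99 = 0.3599 g

0.3599 g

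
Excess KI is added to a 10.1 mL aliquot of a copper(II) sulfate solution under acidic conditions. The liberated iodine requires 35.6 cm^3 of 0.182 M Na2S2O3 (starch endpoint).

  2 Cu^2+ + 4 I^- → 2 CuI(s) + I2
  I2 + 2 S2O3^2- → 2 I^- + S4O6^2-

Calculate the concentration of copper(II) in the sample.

0.642 M

n(S2O3^2-) = 0.0356 × 0.182 = 6.48 × 10^-3 mol
n(I2) = n(S2O3^2-)/2 = 3.24 × 10^-3 mol
From the 2:1 ratio, n(Cu2+) in the aliquot = 2/1 × 3.24 × 10^-3 = 6.48 × 10^-3 mol
[Cu2+] = 6.48 × 10^-3 / 0.0101 = 0.642 mol/L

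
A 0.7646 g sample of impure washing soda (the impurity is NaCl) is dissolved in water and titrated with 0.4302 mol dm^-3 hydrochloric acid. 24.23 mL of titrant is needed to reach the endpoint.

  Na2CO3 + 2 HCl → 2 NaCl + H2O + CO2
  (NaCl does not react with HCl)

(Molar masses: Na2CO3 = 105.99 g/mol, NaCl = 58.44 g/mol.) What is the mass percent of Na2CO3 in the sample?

n(HCl) = 0.02423 × 0.4302 = 0.01042 mol
Let x = n(Na2CO3), y = n(NaCl).
Titrant: 2x = 0.01042;  mass: 105.99x + 58.44y = 0.7646
Solving, x = 5.212 × 10^-3 mol, y = 3.631 × 10^-3 mol
mass of Na2CO3 = 5.212 × 10^-3 × 105.99 = 0.5524 g
% Na2CO3 = 0.5524 / 0.7646 × 100 = 72.25 %

72.25 %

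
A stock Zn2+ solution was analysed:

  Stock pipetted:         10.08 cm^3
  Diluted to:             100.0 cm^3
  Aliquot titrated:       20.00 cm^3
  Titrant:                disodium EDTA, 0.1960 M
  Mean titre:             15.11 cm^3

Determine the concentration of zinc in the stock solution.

Zn^2+ + EDTA^4- → [Zn(EDTA)]^2-
n(EDTA) = 0.01511 × 0.1960 = 2.962 × 10^-3 mol
n(Zn2+) in the aliquot = 2.962 × 10^-3 mol (1:1 ratio)
[Zn2+]_dilute = 2.962 × 10^-3 / 0.02000 = 0.1481 mol/L
Dilution factor = 100.0 / 10.08 = 9.921
[Zn2+]_stock = 0.1481 × 9.921 = 1.469 mol/L

1.469 M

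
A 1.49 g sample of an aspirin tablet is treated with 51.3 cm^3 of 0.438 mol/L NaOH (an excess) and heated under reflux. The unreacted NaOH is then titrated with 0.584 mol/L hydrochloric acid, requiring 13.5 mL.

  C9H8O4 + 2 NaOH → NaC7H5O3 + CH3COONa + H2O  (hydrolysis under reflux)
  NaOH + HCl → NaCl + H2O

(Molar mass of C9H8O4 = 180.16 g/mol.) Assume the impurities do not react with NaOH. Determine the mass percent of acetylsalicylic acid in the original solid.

n(NaOH) added = 0.0513 × 0.438 = 0.0225 mol
n(HCl) used in back-titration = 0.0135 × 0.584 = 7.88 × 10^-3 mol
n(NaOH) left over = 7.88 × 10^-3 mol (1:1 ratio)
n(NaOH) consumed by analyte = 0.0225 − 7.88 × 10^-3 = 0.0146 mol
From the 1:2 ratio, n(C9H8O4) = 1/2 × 0.0146 = 7.29 × 10^-3 mol
mass of C9H8O4 = 7.29 × 10^-3 × 180.16 = 1.31 g
% C9H8O4 = 1.31 / 1.49 × 100 = 88.2 %

88.2 %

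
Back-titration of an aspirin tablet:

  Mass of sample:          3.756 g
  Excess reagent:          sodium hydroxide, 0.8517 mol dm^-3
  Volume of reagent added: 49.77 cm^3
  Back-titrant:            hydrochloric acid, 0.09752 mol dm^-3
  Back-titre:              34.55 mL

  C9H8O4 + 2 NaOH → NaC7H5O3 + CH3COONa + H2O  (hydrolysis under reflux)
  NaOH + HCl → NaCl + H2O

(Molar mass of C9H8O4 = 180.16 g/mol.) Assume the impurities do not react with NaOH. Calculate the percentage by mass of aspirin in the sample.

93.58 %

n(NaOH) added = 0.04977 × 0.8517 = 0.04239 mol
n(HCl) used in back-titration = 0.03455 × 0.09752 = 3.369 × 10^-3 mol
n(NaOH) left over = 3.369 × 10^-3 mol (1:1 ratio)
n(NaOH) consumed by analyte = 0.04239 − 3.369 × 10^-3 = 0.03902 mol
From the 1:2 ratio, n(C9H8O4) = 1/2 × 0.03902 = 0.01951 mol
mass of C9H8O4 = 0.01951 × 180.16 = 3.515 g
% C9H8O4 = 3.515 / 3.756 × 100 = 93.58 %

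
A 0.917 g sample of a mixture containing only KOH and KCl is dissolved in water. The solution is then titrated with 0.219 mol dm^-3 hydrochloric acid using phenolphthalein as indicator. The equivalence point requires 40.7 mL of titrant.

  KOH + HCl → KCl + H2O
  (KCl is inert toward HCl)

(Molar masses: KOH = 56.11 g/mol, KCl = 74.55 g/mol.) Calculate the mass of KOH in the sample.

0.500 g

n(HCl) = 0.0407 × 0.219 = 8.91 × 10^-3 mol
Let x = n(KOH), y = n(KCl).
Titrant: 1x = 8.91 × 10^-3;  mass: 56.11x + 74.55y = 0.917
Solving, x = 8.91 × 10^-3 mol, y = 5.59 × 10^-3 mol
mass of KOH = 8.91 × 10^-3 × 56.11 = 0.500 g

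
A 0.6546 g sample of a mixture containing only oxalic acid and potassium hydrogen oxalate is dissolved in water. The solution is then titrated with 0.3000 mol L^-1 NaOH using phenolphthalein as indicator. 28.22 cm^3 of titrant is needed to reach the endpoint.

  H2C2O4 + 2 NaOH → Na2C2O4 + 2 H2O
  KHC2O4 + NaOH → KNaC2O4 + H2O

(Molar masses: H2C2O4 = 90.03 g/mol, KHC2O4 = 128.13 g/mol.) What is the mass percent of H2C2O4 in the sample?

35.59 %

n(NaOH) = 0.02822 × 0.3000 = 8.466 × 10^-3 mol
Let x = n(H2C2O4), y = n(KHC2O4).
Titrant: 2x + 1y = 8.466 × 10^-3;  mass: 90.03x + 128.13y = 0.6546
Solving, x = 2.588 × 10^-3 mol, y = 3.291 × 10^-3 mol
mass of H2C2O4 = 2.588 × 10^-3 × 90.03 = 0.2330 g
% H2C2O4 = 0.2330 / 0.6546 × 100 = 35.59 %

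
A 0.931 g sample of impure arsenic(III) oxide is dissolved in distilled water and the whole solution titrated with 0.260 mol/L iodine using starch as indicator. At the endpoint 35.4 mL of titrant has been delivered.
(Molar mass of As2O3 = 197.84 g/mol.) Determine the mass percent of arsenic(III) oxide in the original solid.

97.8 %

As2O3 + 2 I2 + 2 H2O → As2O5 + 4 HI
n(I2) = 0.0354 L × 0.260 mol/L = 9.20 × 10^-3 mol
From the 1:2 ratio, n(As2O3) = 1/2 × 9.20 × 10^-3 = 4.60 × 10^-3 mol
mass of As2O3 = 4.60 × 10^-3 × 197.84 g/mol = 0.910 g
% As2O3 = 0.910 / 0.931 × 100 = 97.8 %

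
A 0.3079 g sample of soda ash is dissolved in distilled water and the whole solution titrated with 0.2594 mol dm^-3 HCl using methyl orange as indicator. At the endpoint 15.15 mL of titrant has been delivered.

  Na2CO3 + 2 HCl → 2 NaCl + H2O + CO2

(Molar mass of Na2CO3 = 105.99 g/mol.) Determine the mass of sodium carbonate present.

0.2083 g

n(HCl) = 0.01515 L × 0.2594 mol/L = 3.930 × 10^-3 mol
From the 1:2 ratio, n(Na2CO3) = 1/2 × 3.930 × 10^-3 = 1.965 × 10^-3 mol
mass of Na2CO3 = 1.965 × 10^-3 × 105.99 g/mol = 0.2083 g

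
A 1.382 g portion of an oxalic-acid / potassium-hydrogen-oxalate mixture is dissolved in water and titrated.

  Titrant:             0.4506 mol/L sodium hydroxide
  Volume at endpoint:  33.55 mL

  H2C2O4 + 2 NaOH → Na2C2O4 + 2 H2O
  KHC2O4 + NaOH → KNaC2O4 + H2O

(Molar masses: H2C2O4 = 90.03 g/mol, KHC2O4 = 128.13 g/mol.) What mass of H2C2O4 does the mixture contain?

0.3006 g

n(NaOH) = 0.03355 × 0.4506 = 0.01512 mol
Let x = n(H2C2O4), y = n(KHC2O4).
Titrant: 2x + 1y = 0.01512;  mass: 90.03x + 128.13y = 1.382
Solving, x = 3.339 × 10^-3 mol, y = 8.440 × 10^-3 mol
mass of H2C2O4 = 3.339 × 10^-3 × 90.03 = 0.3006 g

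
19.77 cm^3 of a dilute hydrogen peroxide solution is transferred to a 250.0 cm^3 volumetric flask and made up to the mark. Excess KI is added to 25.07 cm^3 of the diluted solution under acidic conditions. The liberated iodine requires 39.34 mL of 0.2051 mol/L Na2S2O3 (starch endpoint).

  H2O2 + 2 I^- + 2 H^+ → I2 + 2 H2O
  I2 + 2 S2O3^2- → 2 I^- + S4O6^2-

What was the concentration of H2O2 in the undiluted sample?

n(S2O3^2-) = 0.03934 × 0.2051 = 8.069 × 10^-3 mol
n(I2) = n(S2O3^2-)/2 = 4.034 × 10^-3 mol
n(H2O2) in the aliquot = 4.034 × 10^-3 mol (1:1 ratio)
[H2O2]_dilute = 4.034 × 10^-3 / 0.02507 = 0.1609 mol/L
[H2O2]_original = 0.1609 × 250.0/19.77 = 2.035 mol/L

2.035 mol/L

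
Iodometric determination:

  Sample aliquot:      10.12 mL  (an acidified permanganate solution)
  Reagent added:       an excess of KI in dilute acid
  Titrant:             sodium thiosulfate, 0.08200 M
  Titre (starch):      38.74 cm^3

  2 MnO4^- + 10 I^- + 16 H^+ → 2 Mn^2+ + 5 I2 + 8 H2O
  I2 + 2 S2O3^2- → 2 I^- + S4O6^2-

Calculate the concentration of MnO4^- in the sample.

n(S2O3^2-) = 0.03874 × 0.08200 = 3.177 × 10^-3 mol
n(I2) = n(S2O3^2-)/2 = 1.588 × 10^-3 mol
From the 2:5 ratio, n(MnO4^-) in the aliquot = 2/5 × 1.588 × 10^-3 = 6.353 × 10^-4 mol
[MnO4^-] = 6.353 × 10^-4 / 0.01012 = 0.06278 mol/L

0.06278 M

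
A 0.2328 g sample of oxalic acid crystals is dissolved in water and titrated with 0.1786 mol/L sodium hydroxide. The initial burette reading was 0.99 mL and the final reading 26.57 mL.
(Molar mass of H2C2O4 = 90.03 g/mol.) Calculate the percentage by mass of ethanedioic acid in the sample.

H2C2O4 + 2 NaOH → Na2C2O4 + 2 H2O
n(NaOH) = 0.02558 L × 0.1786 mol/L = 4.569 × 10^-3 mol
From the 1:2 ratio, n(H2C2O4) = 1/2 × 4.569 × 10^-3 = 2.284 × 10^-3 mol
mass of H2C2O4 = 2.284 × 10^-3 × 90.03 g/mol = 0.2057 g
% H2C2O4 = 0.2057 / 0.2328 × 100 = 88.34 %

88.34 %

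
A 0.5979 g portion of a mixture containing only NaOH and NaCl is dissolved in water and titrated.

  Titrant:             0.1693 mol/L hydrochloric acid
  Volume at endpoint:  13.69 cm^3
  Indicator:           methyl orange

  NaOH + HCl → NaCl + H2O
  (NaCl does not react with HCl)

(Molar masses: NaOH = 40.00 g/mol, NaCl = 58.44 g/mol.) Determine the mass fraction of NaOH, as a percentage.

n(HCl) = 0.01369 × 0.1693 = 2.318 × 10^-3 mol
Let x = n(NaOH), y = n(NaCl).
Titrant: 1x = 2.318 × 10^-3;  mass: 40.00x + 58.44y = 0.5979
Solving, x = 2.318 × 10^-3 mol, y = 8.645 × 10^-3 mol
mass of NaOH = 2.318 × 10^-3 × 40.00 = 0.09271 g
% NaOH = 0.09271 / 0.5979 × 100 = 15.51 %

15.51 %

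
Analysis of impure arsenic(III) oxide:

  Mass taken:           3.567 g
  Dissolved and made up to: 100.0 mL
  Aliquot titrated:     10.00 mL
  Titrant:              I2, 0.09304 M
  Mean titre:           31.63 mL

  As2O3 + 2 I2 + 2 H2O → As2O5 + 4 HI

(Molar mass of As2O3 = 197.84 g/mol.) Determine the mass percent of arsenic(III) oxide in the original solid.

n(I2) per titration = 0.03163 × 0.09304 = 2.943 × 10^-3 mol
From the 1:2 ratio, n(As2O3) in each aliquot = 1/2 × 2.943 × 10^-3 = 1.471 × 10^-3 mol
n(As2O3) in the whole flask = 1.471 × 10^-3 × 100.0/10.00 = 0.01471 mol
mass of As2O3 = 0.01471 × 197.84 = 2.911 g
% As2O3 = 2.911 / 3.567 × 100 = 81.61 %

81.61 %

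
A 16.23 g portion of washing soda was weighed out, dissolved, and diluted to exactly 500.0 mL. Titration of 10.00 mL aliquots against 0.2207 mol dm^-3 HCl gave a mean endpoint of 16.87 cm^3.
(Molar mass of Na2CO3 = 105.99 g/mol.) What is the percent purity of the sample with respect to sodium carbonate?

60.79 %

Na2CO3 + 2 HCl → 2 NaCl + H2O + CO2
n(HCl) per titration = 0.01687 × 0.2207 = 3.723 × 10^-3 mol
From the 1:2 ratio, n(Na2CO3) in each aliquot = 1/2 × 3.723 × 10^-3 = 1.862 × 10^-3 mol
n(Na2CO3) in the whole flask = 1.862 × 10^-3 × 500.0/10.00 = 0.09308 mol
mass of Na2CO3 = 0.09308 × 105.99 = 9.866 g
% Na2CO3 = 9.866 / 16.23 × 100 = 60.79 %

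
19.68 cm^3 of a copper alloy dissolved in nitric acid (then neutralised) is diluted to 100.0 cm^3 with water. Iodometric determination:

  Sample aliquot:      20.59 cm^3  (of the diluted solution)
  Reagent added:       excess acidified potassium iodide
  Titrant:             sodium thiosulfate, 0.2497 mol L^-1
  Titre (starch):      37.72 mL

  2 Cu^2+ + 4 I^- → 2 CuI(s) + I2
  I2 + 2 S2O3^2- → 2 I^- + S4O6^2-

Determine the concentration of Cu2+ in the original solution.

2.324 mol/L

n(S2O3^2-) = 0.03772 × 0.2497 = 9.419 × 10^-3 mol
n(I2) = n(S2O3^2-)/2 = 4.709 × 10^-3 mol
From the 2:1 ratio, n(Cu2+) in the aliquot = 2/1 × 4.709 × 10^-3 = 9.419 × 10^-3 mol
[Cu2+]_dilute = 9.419 × 10^-3 / 0.02059 = 0.4574 mol/L
[Cu2+]_original = 0.4574 × 100.0/19.68 = 2.324 mol/L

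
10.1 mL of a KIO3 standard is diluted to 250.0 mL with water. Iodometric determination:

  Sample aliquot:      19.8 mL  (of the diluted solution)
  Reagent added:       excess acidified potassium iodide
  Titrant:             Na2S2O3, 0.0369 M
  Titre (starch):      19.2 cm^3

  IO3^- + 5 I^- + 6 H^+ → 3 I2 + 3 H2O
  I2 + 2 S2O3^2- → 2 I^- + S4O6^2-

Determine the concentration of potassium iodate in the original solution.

n(S2O3^2-) = 0.0192 × 0.0369 = 7.08 × 10^-4 mol
n(I2) = n(S2O3^2-)/2 = 3.54 × 10^-4 mol
From the 1:3 ratio, n(IO3^-) in the aliquot = 1/3 × 3.54 × 10^-4 = 1.18 × 10^-4 mol
[IO3^-]_dilute = 1.18 × 10^-4 / 0.0198 = 0.00596 mol/L
[IO3^-]_original = 0.00596 × 250.0/10.1 = 0.148 mol/L

0.148 M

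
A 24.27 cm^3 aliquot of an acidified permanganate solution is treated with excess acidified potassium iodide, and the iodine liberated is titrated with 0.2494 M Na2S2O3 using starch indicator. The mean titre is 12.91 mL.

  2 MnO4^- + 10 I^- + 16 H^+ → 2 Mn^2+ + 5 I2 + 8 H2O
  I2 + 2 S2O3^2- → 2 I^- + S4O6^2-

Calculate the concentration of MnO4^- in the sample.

0.02653 M

n(S2O3^2-) = 0.01291 × 0.2494 = 3.220 × 10^-3 mol
n(I2) = n(S2O3^2-)/2 = 1.610 × 10^-3 mol
From the 2:5 ratio, n(MnO4^-) in the aliquot = 2/5 × 1.610 × 10^-3 = 6.440 × 10^-4 mol
[MnO4^-] = 6.440 × 10^-4 / 0.02427 = 0.02653 mol/L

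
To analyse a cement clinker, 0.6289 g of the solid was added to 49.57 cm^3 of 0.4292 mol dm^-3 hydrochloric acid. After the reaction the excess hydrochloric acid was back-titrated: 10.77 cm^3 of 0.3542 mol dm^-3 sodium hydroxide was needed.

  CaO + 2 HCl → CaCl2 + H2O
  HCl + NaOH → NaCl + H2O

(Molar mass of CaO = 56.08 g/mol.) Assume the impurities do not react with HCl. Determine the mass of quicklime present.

0.4896 g

n(HCl) added = 0.04957 × 0.4292 = 0.02128 mol
n(NaOH) used in back-titration = 0.01077 × 0.3542 = 3.815 × 10^-3 mol
n(HCl) left over = 3.815 × 10^-3 mol (1:1 ratio)
n(HCl) consumed by analyte = 0.02128 − 3.815 × 10^-3 = 0.01746 mol
From the 1:2 ratio, n(CaO) = 1/2 × 0.01746 = 8.730 × 10^-3 mol
mass of CaO = 8.730 × 10^-3 × 56.08 = 0.4896 g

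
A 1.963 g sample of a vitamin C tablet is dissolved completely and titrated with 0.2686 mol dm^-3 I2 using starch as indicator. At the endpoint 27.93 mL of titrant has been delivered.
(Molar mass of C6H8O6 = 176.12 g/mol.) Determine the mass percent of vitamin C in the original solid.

67.31 %

C6H8O6 + I2 → C6H6O6 + 2 HI
n(I2) = 0.02793 L × 0.2686 mol/L = 7.502 × 10^-3 mol
n(C6H8O6) = 7.502 × 10^-3 mol (1:1 ratio)
mass of C6H8O6 = 7.502 × 10^-3 × 176.12 g/mol = 1.321 g
% C6H8O6 = 1.321 / 1.963 × 100 = 67.31 %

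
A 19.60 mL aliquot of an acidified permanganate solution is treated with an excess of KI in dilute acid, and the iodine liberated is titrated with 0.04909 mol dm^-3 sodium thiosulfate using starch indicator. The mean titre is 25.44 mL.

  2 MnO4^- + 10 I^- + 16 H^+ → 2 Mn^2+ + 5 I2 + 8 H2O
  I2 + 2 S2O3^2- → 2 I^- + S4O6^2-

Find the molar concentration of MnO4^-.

0.01274 mol/L

n(S2O3^2-) = 0.02544 × 0.04909 = 1.249 × 10^-3 mol
n(I2) = n(S2O3^2-)/2 = 6.244 × 10^-4 mol
From the 2:5 ratio, n(MnO4^-) in the aliquot = 2/5 × 6.244 × 10^-4 = 2.498 × 10^-4 mol
[MnO4^-] = 2.498 × 10^-4 / 0.01960 = 0.01274 mol/L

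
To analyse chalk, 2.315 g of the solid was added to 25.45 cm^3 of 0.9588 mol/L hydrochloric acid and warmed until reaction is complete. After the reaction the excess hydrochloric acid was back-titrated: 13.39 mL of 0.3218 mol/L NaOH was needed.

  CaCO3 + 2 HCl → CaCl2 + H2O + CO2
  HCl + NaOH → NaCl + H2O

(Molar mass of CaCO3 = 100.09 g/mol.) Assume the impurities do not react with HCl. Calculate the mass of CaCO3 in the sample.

1.006 g

n(HCl) added = 0.02545 × 0.9588 = 0.02440 mol
n(NaOH) used in back-titration = 0.01339 × 0.3218 = 4.309 × 10^-3 mol
n(HCl) left over = 4.309 × 10^-3 mol (1:1 ratio)
n(HCl) consumed by analyte = 0.02440 − 4.309 × 10^-3 = 0.02009 mol
From the 1:2 ratio, n(CaCO3) = 1/2 × 0.02009 = 0.01005 mol
mass of CaCO3 = 0.01005 × 100.09 = 1.006 g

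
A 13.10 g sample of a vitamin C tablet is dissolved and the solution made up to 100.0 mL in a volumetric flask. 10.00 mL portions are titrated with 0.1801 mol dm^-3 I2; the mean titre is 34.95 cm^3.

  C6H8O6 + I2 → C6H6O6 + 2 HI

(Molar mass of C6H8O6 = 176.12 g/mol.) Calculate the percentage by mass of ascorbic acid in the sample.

84.62 %

n(I2) per titration = 0.03495 × 0.1801 = 6.294 × 10^-3 mol
n(C6H8O6) in each aliquot = 6.294 × 10^-3 mol (1:1 ratio)
n(C6H8O6) in the whole flask = 6.294 × 10^-3 × 100.0/10.00 = 0.06294 mol
mass of C6H8O6 = 0.06294 × 176.12 = 11.09 g
% C6H8O6 = 11.09 / 13.10 × 100 = 84.62 %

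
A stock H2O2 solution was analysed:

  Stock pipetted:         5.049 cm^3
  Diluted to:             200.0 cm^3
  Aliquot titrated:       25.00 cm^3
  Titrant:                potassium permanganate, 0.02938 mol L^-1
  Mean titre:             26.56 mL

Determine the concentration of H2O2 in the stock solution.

2 MnO4^- + 5 H2O2 + 6 H^+ → 2 Mn^2+ + 5 O2 + 8 H2O
n(KMnO4) = 0.02656 × 0.02938 = 7.803 × 10^-4 mol
From the 5:2 ratio, n(H2O2) in the aliquot = 5/2 × 7.803 × 10^-4 = 1.951 × 10^-3 mol
[H2O2]_dilute = 1.951 × 10^-3 / 0.02500 = 0.07803 mol/L
Dilution factor = 200.0 / 5.049 = 39.61
[H2O2]_stock = 0.07803 × 39.61 = 3.091 mol/L

3.091 mol/L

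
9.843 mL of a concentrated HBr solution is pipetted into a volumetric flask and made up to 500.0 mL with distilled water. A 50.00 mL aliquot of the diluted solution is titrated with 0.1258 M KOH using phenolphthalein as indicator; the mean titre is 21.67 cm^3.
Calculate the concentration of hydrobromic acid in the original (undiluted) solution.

2.770 M

HBr + KOH → KBr + H2O
n(KOH) = 0.02167 × 0.1258 = 2.726 × 10^-3 mol
n(HBr) in the aliquot = 2.726 × 10^-3 mol (1:1 ratio)
[HBr]_dilute = 2.726 × 10^-3 / 0.05000 = 0.05452 mol/L
Dilution factor = 500.0 / 9.843 = 50.80
[HBr]_stock = 0.05452 × 50.80 = 2.770 mol/L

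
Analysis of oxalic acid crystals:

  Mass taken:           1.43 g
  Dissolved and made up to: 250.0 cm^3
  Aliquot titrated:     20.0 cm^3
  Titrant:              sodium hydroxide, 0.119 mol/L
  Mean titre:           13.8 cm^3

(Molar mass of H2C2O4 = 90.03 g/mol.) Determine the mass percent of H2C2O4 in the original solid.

H2C2O4 + 2 NaOH → Na2C2O4 + 2 H2O
n(NaOH) per titration = 0.0138 × 0.119 = 1.64 × 10^-3 mol
From the 1:2 ratio, n(H2C2O4) in each aliquot = 1/2 × 1.64 × 10^-3 = 8.21 × 10^-4 mol
n(H2C2O4) in the whole flask = 8.21 × 10^-4 × 250.0/20.0 = 0.0103 mol
mass of H2C2O4 = 0.0103 × 90.03 = 0.924 g
% H2C2O4 = 0.924 / 1.43 × 100 = 64.6 %

64.6 %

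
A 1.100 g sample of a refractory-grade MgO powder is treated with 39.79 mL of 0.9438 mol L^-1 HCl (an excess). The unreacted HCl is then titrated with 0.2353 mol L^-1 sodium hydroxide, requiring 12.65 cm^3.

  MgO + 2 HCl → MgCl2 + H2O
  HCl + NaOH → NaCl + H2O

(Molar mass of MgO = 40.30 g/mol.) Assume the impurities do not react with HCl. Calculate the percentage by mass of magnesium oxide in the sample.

n(HCl) added = 0.03979 × 0.9438 = 0.03755 mol
n(NaOH) used in back-titration = 0.01265 × 0.2353 = 2.977 × 10^-3 mol
n(HCl) left over = 2.977 × 10^-3 mol (1:1 ratio)
n(HCl) consumed by analyte = 0.03755 − 2.977 × 10^-3 = 0.03458 mol
From the 1:2 ratio, n(MgO) = 1/2 × 0.03458 = 0.01729 mol
mass of MgO = 0.01729 × 40.30 = 0.6967 g
% MgO = 0.6967 / 1.100 × 100 = 63.34 %

63.34 %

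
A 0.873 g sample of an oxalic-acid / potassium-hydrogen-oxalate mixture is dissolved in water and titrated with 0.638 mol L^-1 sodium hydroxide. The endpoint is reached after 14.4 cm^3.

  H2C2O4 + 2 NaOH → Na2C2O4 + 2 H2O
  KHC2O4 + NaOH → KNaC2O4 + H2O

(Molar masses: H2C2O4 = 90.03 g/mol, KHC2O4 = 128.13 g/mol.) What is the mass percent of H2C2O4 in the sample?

n(NaOH) = 0.0144 × 0.638 = 9.19 × 10^-3 mol
Let x = n(H2C2O4), y = n(KHC2O4).
Titrant: 2x + 1y = 9.19 × 10^-3;  mass: 90.03x + 128.13y = 0.873
Solving, x = 1.83 × 10^-3 mol, y = 5.53 × 10^-3 mol
mass of H2C2O4 = 1.83 × 10^-3 × 90.03 = 0.165 g
% H2C2O4 = 0.165 / 0.873 × 100 = 18.9 %

18.9 %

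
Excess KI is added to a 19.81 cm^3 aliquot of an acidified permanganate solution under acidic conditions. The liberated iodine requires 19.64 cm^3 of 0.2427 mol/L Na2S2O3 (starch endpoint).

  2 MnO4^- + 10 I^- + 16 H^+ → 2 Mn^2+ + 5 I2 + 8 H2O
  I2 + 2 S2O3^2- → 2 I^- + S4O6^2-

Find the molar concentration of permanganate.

n(S2O3^2-) = 0.01964 × 0.2427 = 4.767 × 10^-3 mol
n(I2) = n(S2O3^2-)/2 = 2.383 × 10^-3 mol
From the 2:5 ratio, n(MnO4^-) in the aliquot = 2/5 × 2.383 × 10^-3 = 9.533 × 10^-4 mol
[MnO4^-] = 9.533 × 10^-4 / 0.01981 = 0.04812 mol/L

0.04812 mol/L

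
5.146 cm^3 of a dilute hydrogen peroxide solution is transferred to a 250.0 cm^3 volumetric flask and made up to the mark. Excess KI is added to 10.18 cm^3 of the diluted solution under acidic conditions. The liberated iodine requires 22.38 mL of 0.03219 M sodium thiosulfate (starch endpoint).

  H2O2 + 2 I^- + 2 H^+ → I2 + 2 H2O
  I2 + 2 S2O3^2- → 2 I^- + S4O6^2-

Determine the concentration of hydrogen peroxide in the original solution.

n(S2O3^2-) = 0.02238 × 0.03219 = 7.204 × 10^-4 mol
n(I2) = n(S2O3^2-)/2 = 3.602 × 10^-4 mol
n(H2O2) in the aliquot = 3.602 × 10^-4 mol (1:1 ratio)
[H2O2]_dilute = 3.602 × 10^-4 / 0.01018 = 0.03538 mol/L
[H2O2]_original = 0.03538 × 250.0/5.146 = 1.719 mol/L

1.719 M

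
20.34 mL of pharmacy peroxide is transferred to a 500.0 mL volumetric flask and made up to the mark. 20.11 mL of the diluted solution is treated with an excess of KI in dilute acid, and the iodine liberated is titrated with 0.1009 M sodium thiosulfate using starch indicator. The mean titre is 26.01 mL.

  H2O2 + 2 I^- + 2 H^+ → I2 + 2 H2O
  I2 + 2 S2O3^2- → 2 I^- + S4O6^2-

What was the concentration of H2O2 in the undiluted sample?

n(S2O3^2-) = 0.02601 × 0.1009 = 2.624 × 10^-3 mol
n(I2) = n(S2O3^2-)/2 = 1.312 × 10^-3 mol
n(H2O2) in the aliquot = 1.312 × 10^-3 mol (1:1 ratio)
[H2O2]_dilute = 1.312 × 10^-3 / 0.02011 = 0.06525 mol/L
[H2O2]_original = 0.06525 × 500.0/20.34 = 1.604 mol/L

1.604 M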